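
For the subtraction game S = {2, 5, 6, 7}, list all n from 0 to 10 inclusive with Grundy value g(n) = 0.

0, 1, 4

Grundy values for subtraction set {2, 5, 6, 7}:
g(0) = mex{} = 0
g(1) = mex{} = 0
g(2) = mex{0} = 1
g(3) = mex{0} = 1
g(4) = mex{1} = 0
g(5) = mex{0,1} = 2
g(6) = mex{0} = 1
g(7) = mex{0,1,2} = 3
g(8) = mex{0,1} = 2
g(9) = mex{0,1,3} = 2
g(10) = mex{0,1,2} = 3
The P-positions (g = 0) in 0..10 are 0, 1, 4.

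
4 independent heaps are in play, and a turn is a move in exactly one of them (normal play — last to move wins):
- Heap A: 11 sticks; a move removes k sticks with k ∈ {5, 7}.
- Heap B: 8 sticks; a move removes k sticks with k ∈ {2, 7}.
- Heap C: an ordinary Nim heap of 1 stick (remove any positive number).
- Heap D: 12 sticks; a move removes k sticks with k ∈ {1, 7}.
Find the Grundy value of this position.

1

Build the Grundy sequence for heap A with g(k) = mex{g(k−s) : s ∈ {5, 7}, s ≤ k}:
g(0) = mex{} = 0
g(1) = mex{} = 0
g(2) = mex{} = 0
g(3) = mex{} = 0
g(4) = mex{} = 0
g(5) = mex{0} = 1
g(6) = mex{0} = 1
g(7) = mex{0} = 1
g(8) = mex{0} = 1
g(9) = mex{0} = 1
g(10) = mex{0,1} = 2
g(11) = mex{0,1} = 2
So g(11) = 2.
For heap B, compute g(0), g(1), … with moves {2, 7}:
g(0) = mex{} = 0
g(1) = mex{} = 0
g(2) = mex{0} = 1
g(3) = mex{0} = 1
g(4) = mex{1} = 0
g(5) = mex{1} = 0
g(6) = mex{0} = 1
g(7) = mex{0} = 1
g(8) = mex{0,1} = 2
So g(8) = 2.
Heap C is a plain Nim heap of size 1, so its Grundy value is 1.
Build the Grundy sequence for heap D with g(k) = mex{g(k−s) : s ∈ {1, 7}, s ≤ k}:
g(0) = mex{} = 0
g(1) = mex{0} = 1
g(2) = mex{1} = 0
g(3) = mex{0} = 1
g(4) = mex{1} = 0
g(5) = mex{0} = 1
g(6) = mex{1} = 0
g(7) = mex{0} = 1
g(8) = mex{1} = 0
g(9) = mex{0} = 1
g(10) = mex{1} = 0
g(11) = mex{0} = 1
g(12) = mex{1} = 0
So g(12) = 0.
By the Sprague-Grundy theorem, the Grundy value of a sum of independent games is the XOR of the component values.
Combined value = 2 ⊕ 2 ⊕ 1 ⊕ 0 = 1.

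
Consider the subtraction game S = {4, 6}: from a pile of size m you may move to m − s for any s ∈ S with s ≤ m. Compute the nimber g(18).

2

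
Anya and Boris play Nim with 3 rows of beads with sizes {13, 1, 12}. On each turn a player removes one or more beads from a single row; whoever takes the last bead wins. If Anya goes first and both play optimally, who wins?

Nim-sum: 13 XOR 1 XOR 12 = 0.
The nim-sum is 0, so this is a P-position: the player to move is in a losing position under optimal play; Anya is about to move from it and so loses — Boris wins.

Boris wins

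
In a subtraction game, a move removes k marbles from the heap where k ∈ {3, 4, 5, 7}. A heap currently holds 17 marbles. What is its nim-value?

Build the Grundy sequence with g(k) = mex{g(k−s) : s ∈ {3, 4, 5, 7}, s ≤ k}:
k:     0  1  2  3  4  5  6  7  8  9 10 11 12 13 14 15 16 17
g(k):  0  0  0  1  1  1  2  2  2  3  0  0  0  1  1  1  2  2
So g(17) = 2.

2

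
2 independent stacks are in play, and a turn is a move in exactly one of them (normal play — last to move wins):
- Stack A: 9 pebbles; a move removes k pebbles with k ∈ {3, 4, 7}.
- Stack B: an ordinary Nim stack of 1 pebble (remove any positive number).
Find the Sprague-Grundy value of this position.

Build the Grundy sequence for stack A with g(k) = mex{g(k−s) : s ∈ {3, 4, 7}, s ≤ k}:
k:     0  1  2  3  4  5  6  7  8  9
g(k):  0  0  0  1  1  1  2  2  2  3
So g(9) = 3.
Stack B is a plain Nim stack of size 1, so its Grundy value is 1.
The value of a disjunctive sum is the nim-sum of the parts.
Combined value = 3 ⊕ 1 = 2.

2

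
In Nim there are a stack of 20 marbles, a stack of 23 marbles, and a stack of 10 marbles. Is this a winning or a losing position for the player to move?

Winning position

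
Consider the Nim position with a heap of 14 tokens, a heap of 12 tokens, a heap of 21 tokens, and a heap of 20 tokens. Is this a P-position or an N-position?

N-position

Write each in binary and XOR column by column:
  01110  (14)
  01100  (12)
  10101  (21)
  10100  (20)
  -----
  00011  (3)
The nim-sum is 3 ≠ 0, so this is an N-position: the player to move can win.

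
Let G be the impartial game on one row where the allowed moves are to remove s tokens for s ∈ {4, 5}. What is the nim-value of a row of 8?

Grundy values for subtraction set {4, 5}:
g(0) = mex{} = 0
g(1) = mex{} = 0
g(2) = mex{} = 0
g(3) = mex{} = 0
g(4) = mex{0} = 1
g(5) = mex{0} = 1
g(6) = mex{0} = 1
g(7) = mex{0} = 1
g(8) = mex{0,1} = 2
So g(8) = 2.

2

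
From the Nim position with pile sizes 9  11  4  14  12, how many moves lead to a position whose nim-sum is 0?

3

Compute the nim-sum pairwise:
9 ^ 11 = 2
2 ^ 4 = 6
6 ^ 14 = 8
8 ^ 12 = 4
The overall nim-sum is X = 4. A pile of size p has a winning move iff p XOR X < p (reduce it to p XOR X).
  9: 9 XOR 4 = 13 ≥ 9 — no move.
  11: 11 XOR 4 = 15 ≥ 11 — no move.
  4: 4 XOR 4 = 0 < 4 — winning move (to 0).
  14: 14 XOR 4 = 10 < 14 — winning move (to 10).
  12: 12 XOR 4 = 8 < 12 — winning move (to 8).
That gives 3 winning moves.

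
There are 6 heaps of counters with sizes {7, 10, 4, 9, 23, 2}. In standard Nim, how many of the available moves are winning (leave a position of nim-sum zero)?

1

Write each in binary and XOR column by column:
  00111  (7)
  01010  (10)
  00100  (4)
  01001  (9)
  10111  (23)
  00010  (2)
  -----
  10101  (21)
The overall nim-sum is X = 21. A heap of size p has a winning move iff p XOR X < p (reduce it to p XOR X).
  7: 7 XOR 21 = 18 ≥ 7 — no move.
  10: 10 XOR 21 = 31 ≥ 10 — no move.
  4: 4 XOR 21 = 17 ≥ 4 — no move.
  9: 9 XOR 21 = 28 ≥ 9 — no move.
  23: 23 XOR 21 = 2 < 23 — winning move (to 2).
  2: 2 XOR 21 = 23 ≥ 2 — no move.
That gives 1 winning move.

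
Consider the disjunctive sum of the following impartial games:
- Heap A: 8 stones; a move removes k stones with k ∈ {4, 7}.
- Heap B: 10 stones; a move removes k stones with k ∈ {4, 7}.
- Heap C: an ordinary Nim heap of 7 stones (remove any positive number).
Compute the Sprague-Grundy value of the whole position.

7

Build the Grundy sequence for heap A with g(k) = mex{g(k−s) : s ∈ {4, 7}, s ≤ k}:
k:     0  1  2  3  4  5  6  7  8
g(k):  0  0  0  0  1  1  1  1  2
So g(8) = 2.
Build the Grundy sequence for heap B with g(k) = mex{g(k−s) : s ∈ {4, 7}, s ≤ k}:
g(0) = mex{} = 0
g(1) = mex{} = 0
g(2) = mex{} = 0
g(3) = mex{} = 0
g(4) = mex{0} = 1
g(5) = mex{0} = 1
g(6) = mex{0} = 1
g(7) = mex{0} = 1
g(8) = mex{0,1} = 2
g(9) = mex{0,1} = 2
g(10) = mex{0,1} = 2
So g(10) = 2.
Heap C is a plain Nim heap of size 7, so its Grundy value is 7.
The value of a disjunctive sum is the nim-sum of the parts.
Combined value = 2 XOR 2 XOR 7 = 7.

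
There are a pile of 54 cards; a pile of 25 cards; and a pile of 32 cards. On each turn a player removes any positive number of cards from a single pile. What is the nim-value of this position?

15

Nim-sum: 54 XOR 25 XOR 32 = 15.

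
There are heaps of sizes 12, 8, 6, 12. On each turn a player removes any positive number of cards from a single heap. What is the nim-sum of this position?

14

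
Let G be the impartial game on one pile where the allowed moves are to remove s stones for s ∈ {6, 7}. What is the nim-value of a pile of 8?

1

Build the Grundy sequence with g(k) = mex{g(k−s) : s ∈ {6, 7}, s ≤ k}:
g(0) = mex{} = 0
g(1) = mex{} = 0
g(2) = mex{} = 0
g(3) = mex{} = 0
g(4) = mex{} = 0
g(5) = mex{} = 0
g(6) = mex{0} = 1
g(7) = mex{0} = 1
g(8) = mex{0} = 1
So g(8) = 1.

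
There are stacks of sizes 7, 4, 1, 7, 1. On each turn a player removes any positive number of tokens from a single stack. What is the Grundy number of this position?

Nim-sum: 7 ^ 4 ^ 1 ^ 7 ^ 1 = 4.

4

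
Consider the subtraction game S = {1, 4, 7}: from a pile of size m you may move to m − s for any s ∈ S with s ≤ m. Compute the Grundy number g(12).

Grundy values for subtraction set {1, 4, 7}:
g(0) = mex{} = 0
g(1) = mex{0} = 1
g(2) = mex{1} = 0
g(3) = mex{0} = 1
g(4) = mex{0,1} = 2
g(5) = mex{1,2} = 0
g(6) = mex{0} = 1
g(7) = mex{0,1} = 2
g(8) = mex{1,2} = 0
g(9) = mex{0} = 1
g(10) = mex{1} = 0
g(11) = mex{0,2} = 1
g(12) = mex{0,1} = 2
So g(12) = 2.

2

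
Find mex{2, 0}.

0 is in the set but 1 is not, so the mex is 1.

1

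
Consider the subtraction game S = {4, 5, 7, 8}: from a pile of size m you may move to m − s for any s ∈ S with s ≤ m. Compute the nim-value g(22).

Compute g(0), g(1), … for moves {4, 5, 7, 8}:
k:     0  1  2  3  4  5  6  7  8  9 10 11 12 13 14 15 16 17 18 19 20 21 22
g(k):  0  0  0  0  1  1  1  1  2  2  2  2  0  0  0  0  1  1  1  1  2  2  2
So g(22) = 2.

2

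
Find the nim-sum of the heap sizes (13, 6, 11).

Compute the nim-sum pairwise:
13 ⊕ 6 = 11
11 ⊕ 11 = 0

0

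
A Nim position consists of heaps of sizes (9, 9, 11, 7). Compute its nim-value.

12

Compute the nim-sum pairwise:
9 XOR 9 = 0
0 XOR 11 = 11
11 XOR 7 = 12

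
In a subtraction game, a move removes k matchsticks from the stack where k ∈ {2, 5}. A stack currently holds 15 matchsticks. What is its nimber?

0

Grundy values for subtraction set {2, 5}:
k:     0  1  2  3  4  5  6  7  8  9 10 11 12 13 14 15
g(k):  0  0  1  1  0  2  1  0  0  1  1  0  2  1  0  0
So g(15) = 0.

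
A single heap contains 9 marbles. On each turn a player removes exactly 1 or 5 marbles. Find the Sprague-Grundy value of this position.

Compute g(0), g(1), … for moves {1, 5}:
g(0) = mex{} = 0
g(1) = mex{0} = 1
g(2) = mex{1} = 0
g(3) = mex{0} = 1
g(4) = mex{1} = 0
g(5) = mex{0} = 1
g(6) = mex{1} = 0
g(7) = mex{0} = 1
g(8) = mex{1} = 0
g(9) = mex{0} = 1
So g(9) = 1.

1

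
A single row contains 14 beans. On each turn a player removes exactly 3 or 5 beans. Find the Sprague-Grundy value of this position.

2

Grundy values for subtraction set {3, 5}:
k:     0  1  2  3  4  5  6  7  8  9 10 11 12 13 14
g(k):  0  0  0  1  1  1  2  2  0  0  0  1  1  1  2
So g(14) = 2.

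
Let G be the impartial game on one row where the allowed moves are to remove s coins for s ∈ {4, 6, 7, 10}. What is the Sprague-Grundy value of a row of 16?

0

Build the Grundy sequence with g(k) = mex{g(k−s) : s ∈ {4, 6, 7, 10}, s ≤ k}:
k:     0  1  2  3  4  5  6  7  8  9 10 11 12 13 14 15 16
g(k):  0  0  0  0  1  1  1  1  2  2  2  2  3  3  0  0  0
So g(16) = 0.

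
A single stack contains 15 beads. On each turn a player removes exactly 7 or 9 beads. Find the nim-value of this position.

Build the Grundy sequence with g(k) = mex{g(k−s) : s ∈ {7, 9}, s ≤ k}:
k:     0  1  2  3  4  5  6  7  8  9 10 11 12 13 14 15
g(k):  0  0  0  0  0  0  0  1  1  1  1  1  1  1  2  2
So g(15) = 2.

2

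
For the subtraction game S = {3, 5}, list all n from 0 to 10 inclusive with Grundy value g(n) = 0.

0, 1, 2, 8, 9, 10

Build the Grundy sequence with g(k) = mex{g(k−s) : s ∈ {3, 5}, s ≤ k}:
k:     0  1  2  3  4  5  6  7  8  9 10
g(k):  0  0  0  1  1  1  2  2  0  0  0
The P-positions (g = 0) in 0..10 are 0, 1, 2, 8, 9, 10.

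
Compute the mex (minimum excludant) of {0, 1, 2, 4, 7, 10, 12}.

3

The values 0, 1, 2 are all present; 3 is the first non-negative integer missing from the set.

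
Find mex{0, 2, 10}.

1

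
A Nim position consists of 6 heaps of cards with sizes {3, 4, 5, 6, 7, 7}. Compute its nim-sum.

4

Nim-sum: 3 ⊕ 4 ⊕ 5 ⊕ 6 ⊕ 7 ⊕ 7 = 4.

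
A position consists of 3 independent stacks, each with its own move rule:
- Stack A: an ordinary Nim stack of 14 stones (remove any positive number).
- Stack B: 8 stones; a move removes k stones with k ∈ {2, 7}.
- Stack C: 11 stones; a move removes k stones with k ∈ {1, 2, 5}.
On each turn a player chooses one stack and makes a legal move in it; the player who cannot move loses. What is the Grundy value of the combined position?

Stack A is a plain Nim stack of size 14, so its Grundy value is 14.
For stack B, compute g(0), g(1), … with moves {2, 7}:
g(0) = mex{} = 0
g(1) = mex{} = 0
g(2) = mex{0} = 1
g(3) = mex{0} = 1
g(4) = mex{1} = 0
g(5) = mex{1} = 0
g(6) = mex{0} = 1
g(7) = mex{0} = 1
g(8) = mex{0,1} = 2
So g(8) = 2.
For stack C, compute g(0), g(1), … with moves {1, 2, 5}:
g(0) = mex{} = 0
g(1) = mex{0} = 1
g(2) = mex{0,1} = 2
g(3) = mex{1,2} = 0
g(4) = mex{0,2} = 1
g(5) = mex{0,1} = 2
g(6) = mex{1,2} = 0
g(7) = mex{0,2} = 1
g(8) = mex{0,1} = 2
g(9) = mex{1,2} = 0
g(10) = mex{0,2} = 1
g(11) = mex{0,1} = 2
So g(11) = 2.
By the Sprague-Grundy theorem, the Grundy value of a sum of independent games is the XOR of the component values.
Combined value = 14 ⊕ 2 ⊕ 2 = 14.

14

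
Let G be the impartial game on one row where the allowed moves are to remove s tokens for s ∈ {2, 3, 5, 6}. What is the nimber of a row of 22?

3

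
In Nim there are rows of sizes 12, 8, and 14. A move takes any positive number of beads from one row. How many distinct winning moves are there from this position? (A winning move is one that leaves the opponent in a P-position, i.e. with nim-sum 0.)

3

Compute the nim-sum pairwise:
12 XOR 8 = 4
4 XOR 14 = 10
The overall nim-sum is X = 10. A row of size p has a winning move iff p XOR X < p (reduce it to p XOR X).
  12: 12 XOR 10 = 6 < 12 — winning move (to 6).
  8: 8 XOR 10 = 2 < 8 — winning move (to 2).
  14: 14 XOR 10 = 4 < 14 — winning move (to 4).
That gives 3 winning moves.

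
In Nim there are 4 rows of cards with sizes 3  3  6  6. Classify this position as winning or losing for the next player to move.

Losing position

Compute the nim-sum pairwise:
3 XOR 3 = 0
0 XOR 6 = 6
6 XOR 6 = 0
The nim-sum is 0, so this is a P-position: the player to move is in a losing position under optimal play.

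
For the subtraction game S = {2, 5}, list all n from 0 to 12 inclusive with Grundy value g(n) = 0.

0, 1, 4, 7, 8, 11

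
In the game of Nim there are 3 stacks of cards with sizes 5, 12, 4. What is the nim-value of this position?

Bitwise XOR of the heap sizes:
  0101  (5)
  1100  (12)
  0100  (4)
  ----
  1101  (13)

13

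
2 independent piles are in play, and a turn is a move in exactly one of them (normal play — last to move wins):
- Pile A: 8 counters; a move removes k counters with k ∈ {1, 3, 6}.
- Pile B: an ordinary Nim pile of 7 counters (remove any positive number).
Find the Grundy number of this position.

Build the Grundy sequence for pile A with g(k) = mex{g(k−s) : s ∈ {1, 3, 6}, s ≤ k}:
g(0) = mex{} = 0
g(1) = mex{0} = 1
g(2) = mex{1} = 0
g(3) = mex{0} = 1
g(4) = mex{1} = 0
g(5) = mex{0} = 1
g(6) = mex{0,1} = 2
g(7) = mex{0,1,2} = 3
g(8) = mex{0,1,3} = 2
So g(8) = 2.
Pile B is a plain Nim pile of size 7, so its Grundy value is 7.
The value of a disjunctive sum is the nim-sum of the parts.
Combined value = 2 ⊕ 7 = 5.

5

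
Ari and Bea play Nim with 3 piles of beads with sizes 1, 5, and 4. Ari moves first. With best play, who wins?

Bea wins

Bitwise XOR of the heap sizes:
  001  (1)
  101  (5)
  100  (4)
  ---
  000  (0)
The nim-sum is 0, so this is a P-position: the player to move is in a losing position under optimal play; Ari is about to move from it and so loses — Bea wins.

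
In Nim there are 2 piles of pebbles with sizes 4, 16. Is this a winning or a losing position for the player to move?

Winning position

In binary:
  00100  (4)
  10000  (16)
  -----
  10100  (20)
The nim-sum is 20 ≠ 0, so this is an N-position: the player to move can win.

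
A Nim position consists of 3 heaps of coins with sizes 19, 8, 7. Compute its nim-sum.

28

Nim-sum: 19 XOR 8 XOR 7 = 28.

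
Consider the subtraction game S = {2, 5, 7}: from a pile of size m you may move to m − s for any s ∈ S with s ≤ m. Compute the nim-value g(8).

Compute g(0), g(1), … for moves {2, 5, 7}:
k:     0  1  2  3  4  5  6  7  8
g(k):  0  0  1  1  0  2  1  3  2
So g(8) = 2.

2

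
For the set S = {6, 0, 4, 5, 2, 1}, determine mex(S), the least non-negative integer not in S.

The values 0, 1, 2 are all present; 3 is the first non-negative integer missing from the set.

3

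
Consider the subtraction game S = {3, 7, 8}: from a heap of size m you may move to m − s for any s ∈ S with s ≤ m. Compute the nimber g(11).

Grundy values for subtraction set {3, 7, 8}:
g(0) = mex{} = 0
g(1) = mex{} = 0
g(2) = mex{} = 0
g(3) = mex{0} = 1
g(4) = mex{0} = 1
g(5) = mex{0} = 1
g(6) = mex{1} = 0
g(7) = mex{0,1} = 2
g(8) = mex{0,1} = 2
g(9) = mex{0} = 1
g(10) = mex{0,1,2} = 3
g(11) = mex{1,2} = 0
So g(11) = 0.

0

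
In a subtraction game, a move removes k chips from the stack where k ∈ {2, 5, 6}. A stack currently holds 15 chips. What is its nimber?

0

Compute g(0), g(1), … for moves {2, 5, 6}:
k:     0  1  2  3  4  5  6  7  8  9 10 11 12 13 14 15
g(k):  0  0  1  1  0  2  1  3  0  2  1  0  0  1  1  0
So g(15) = 0.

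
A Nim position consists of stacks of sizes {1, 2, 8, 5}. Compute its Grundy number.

14

Nim-sum: 1 ⊕ 2 ⊕ 8 ⊕ 5 = 14.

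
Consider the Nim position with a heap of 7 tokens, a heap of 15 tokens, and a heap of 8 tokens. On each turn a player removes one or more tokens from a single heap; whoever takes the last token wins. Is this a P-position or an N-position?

P-position

In binary:
  0111  (7)
  1111  (15)
  1000  (8)
  ----
  0000  (0)
The nim-sum is 0, so this is a P-position: the player to move is in a losing position under optimal play.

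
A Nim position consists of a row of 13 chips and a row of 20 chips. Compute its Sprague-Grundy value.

25

Nim-sum: 13 ⊕ 20 = 25.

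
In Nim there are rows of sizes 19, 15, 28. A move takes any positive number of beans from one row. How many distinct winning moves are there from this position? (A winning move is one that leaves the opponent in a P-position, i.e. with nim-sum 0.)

0

Compute the nim-sum pairwise:
19 XOR 15 = 28
28 XOR 28 = 0
The nim-sum is already 0, so every move leaves a nonzero nim-sum — there are no winning moves.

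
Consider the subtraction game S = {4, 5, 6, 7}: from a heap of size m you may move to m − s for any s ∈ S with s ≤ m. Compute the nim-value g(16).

Grundy values for subtraction set {4, 5, 6, 7}:
k:     0  1  2  3  4  5  6  7  8  9 10 11 12 13 14 15 16
g(k):  0  0  0  0  1  1  1  1  2  2  2  0  0  0  0  1  1
So g(16) = 1.

1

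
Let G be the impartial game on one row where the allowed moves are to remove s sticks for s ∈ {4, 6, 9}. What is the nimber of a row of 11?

2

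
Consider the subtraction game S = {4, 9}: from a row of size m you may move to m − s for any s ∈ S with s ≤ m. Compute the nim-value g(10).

Build the Grundy sequence with g(k) = mex{g(k−s) : s ∈ {4, 9}, s ≤ k}:
g(0) = mex{} = 0
g(1) = mex{} = 0
g(2) = mex{} = 0
g(3) = mex{} = 0
g(4) = mex{0} = 1
g(5) = mex{0} = 1
g(6) = mex{0} = 1
g(7) = mex{0} = 1
g(8) = mex{1} = 0
g(9) = mex{0,1} = 2
g(10) = mex{0,1} = 2
So g(10) = 2.

2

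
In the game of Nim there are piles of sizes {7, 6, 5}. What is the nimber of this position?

Compute the nim-sum pairwise:
7 XOR 6 = 1
1 XOR 5 = 4

4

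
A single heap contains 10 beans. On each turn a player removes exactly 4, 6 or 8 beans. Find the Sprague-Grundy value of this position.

2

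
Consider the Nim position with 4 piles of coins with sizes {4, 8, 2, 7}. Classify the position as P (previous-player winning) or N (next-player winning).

N-position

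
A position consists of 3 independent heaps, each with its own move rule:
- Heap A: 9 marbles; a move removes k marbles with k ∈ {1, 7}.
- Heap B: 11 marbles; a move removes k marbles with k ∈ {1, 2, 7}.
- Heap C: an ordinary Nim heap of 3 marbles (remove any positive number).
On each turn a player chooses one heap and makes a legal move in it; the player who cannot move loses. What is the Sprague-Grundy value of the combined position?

Build the Grundy sequence for heap A with g(k) = mex{g(k−s) : s ∈ {1, 7}, s ≤ k}:
g(0) = mex{} = 0
g(1) = mex{0} = 1
g(2) = mex{1} = 0
g(3) = mex{0} = 1
g(4) = mex{1} = 0
g(5) = mex{0} = 1
g(6) = mex{1} = 0
g(7) = mex{0} = 1
g(8) = mex{1} = 0
g(9) = mex{0} = 1
So g(9) = 1.
For heap B, compute g(0), g(1), … with moves {1, 2, 7}:
k:     0  1  2  3  4  5  6  7  8  9 10 11
g(k):  0  1  2  0  1  2  0  1  2  0  1  2
So g(11) = 2.
Heap C is a plain Nim heap of size 3, so its Grundy value is 3.
The value of a disjunctive sum is the nim-sum of the parts.
Combined value = 1 XOR 2 XOR 3 = 0.

0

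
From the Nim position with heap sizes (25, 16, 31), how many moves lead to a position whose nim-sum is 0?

In binary:
  11001  (25)
  10000  (16)
  11111  (31)
  -----
  10110  (22)
The overall nim-sum is X = 22. A heap of size p has a winning move iff p XOR X < p (reduce it to p XOR X).
  25: 25 XOR 22 = 15 < 25 — winning move (to 15).
  16: 16 XOR 22 = 6 < 16 — winning move (to 6).
  31: 31 XOR 22 = 9 < 31 — winning move (to 9).
That gives 3 winning moves.

3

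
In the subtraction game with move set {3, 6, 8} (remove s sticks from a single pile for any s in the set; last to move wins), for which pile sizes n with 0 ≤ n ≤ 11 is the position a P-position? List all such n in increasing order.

0, 1, 2, 11

Compute g(0), g(1), … for moves {3, 6, 8}:
g(0) = mex{} = 0
g(1) = mex{} = 0
g(2) = mex{} = 0
g(3) = mex{0} = 1
g(4) = mex{0} = 1
g(5) = mex{0} = 1
g(6) = mex{0,1} = 2
g(7) = mex{0,1} = 2
g(8) = mex{0,1} = 2
g(9) = mex{0,1,2} = 3
g(10) = mex{0,1,2} = 3
g(11) = mex{1,2} = 0
The P-positions (g = 0) in 0..11 are 0, 1, 2, 11.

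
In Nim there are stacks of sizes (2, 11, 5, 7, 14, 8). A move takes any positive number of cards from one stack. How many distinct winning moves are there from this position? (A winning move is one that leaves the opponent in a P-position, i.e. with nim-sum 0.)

Write each in binary and XOR column by column:
  0010  (2)
  1011  (11)
  0101  (5)
  0111  (7)
  1110  (14)
  1000  (8)
  ----
  1101  (13)
The overall nim-sum is X = 13. A stack of size p has a winning move iff p XOR X < p (reduce it to p XOR X).
  2: 2 XOR 13 = 15 ≥ 2 — no move.
  11: 11 XOR 13 = 6 < 11 — winning move (to 6).
  5: 5 XOR 13 = 8 ≥ 5 — no move.
  7: 7 XOR 13 = 10 ≥ 7 — no move.
  14: 14 XOR 13 = 3 < 14 — winning move (to 3).
  8: 8 XOR 13 = 5 < 8 — winning move (to 5).
That gives 3 winning moves.

3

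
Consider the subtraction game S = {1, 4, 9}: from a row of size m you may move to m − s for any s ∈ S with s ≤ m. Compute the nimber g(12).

Build the Grundy sequence with g(k) = mex{g(k−s) : s ∈ {1, 4, 9}, s ≤ k}:
g(0) = mex{} = 0
g(1) = mex{0} = 1
g(2) = mex{1} = 0
g(3) = mex{0} = 1
g(4) = mex{0,1} = 2
g(5) = mex{1,2} = 0
g(6) = mex{0} = 1
g(7) = mex{1} = 0
g(8) = mex{0,2} = 1
g(9) = mex{0,1} = 2
g(10) = mex{1,2} = 0
g(11) = mex{0} = 1
g(12) = mex{1} = 0
So g(12) = 0.

0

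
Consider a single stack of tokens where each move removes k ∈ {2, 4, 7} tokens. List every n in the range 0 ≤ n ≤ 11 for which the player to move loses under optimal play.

0, 1, 6, 9

Build the Grundy sequence with g(k) = mex{g(k−s) : s ∈ {2, 4, 7}, s ≤ k}:
g(0) = mex{} = 0
g(1) = mex{} = 0
g(2) = mex{0} = 1
g(3) = mex{0} = 1
g(4) = mex{0,1} = 2
g(5) = mex{0,1} = 2
g(6) = mex{1,2} = 0
g(7) = mex{0,1,2} = 3
g(8) = mex{0,2} = 1
g(9) = mex{1,2,3} = 0
g(10) = mex{0,1} = 2
g(11) = mex{0,2,3} = 1
The P-positions (g = 0) in 0..11 are 0, 1, 6, 9.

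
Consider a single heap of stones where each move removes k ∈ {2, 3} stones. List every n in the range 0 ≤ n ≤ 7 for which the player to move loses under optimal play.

Grundy values for subtraction set {2, 3}:
k:     0  1  2  3  4  5  6  7
g(k):  0  0  1  1  2  0  0  1
The P-positions (g = 0) in 0..7 are 0, 1, 5, 6.

0, 1, 5, 6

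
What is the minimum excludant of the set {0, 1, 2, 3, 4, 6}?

5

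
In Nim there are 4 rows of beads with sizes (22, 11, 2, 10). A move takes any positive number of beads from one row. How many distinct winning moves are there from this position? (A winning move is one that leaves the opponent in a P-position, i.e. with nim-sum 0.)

1

Bitwise XOR of the heap sizes:
  10110  (22)
  01011  (11)
  00010  (2)
  01010  (10)
  -----
  10101  (21)
The overall nim-sum is X = 21. A row of size p has a winning move iff p XOR X < p (reduce it to p XOR X).
  22: 22 XOR 21 = 3 < 22 — winning move (to 3).
  11: 11 XOR 21 = 30 ≥ 11 — no move.
  2: 2 XOR 21 = 23 ≥ 2 — no move.
  10: 10 XOR 21 = 31 ≥ 10 — no move.
That gives 1 winning move.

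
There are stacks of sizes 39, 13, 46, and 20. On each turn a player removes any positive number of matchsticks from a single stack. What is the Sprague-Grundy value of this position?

16

Nim-sum: 39 XOR 13 XOR 46 XOR 20 = 16.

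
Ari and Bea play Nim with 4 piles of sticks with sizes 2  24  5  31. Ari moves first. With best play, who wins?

Nim-sum: 2 ^ 24 ^ 5 ^ 31 = 0.
The nim-sum is 0, so this is a P-position: the player to move is in a losing position under optimal play; Ari is about to move from it and so loses — Bea wins.

Bea wins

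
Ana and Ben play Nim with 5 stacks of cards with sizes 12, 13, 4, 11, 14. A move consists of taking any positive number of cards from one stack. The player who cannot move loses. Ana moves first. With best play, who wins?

Nim-sum: 12 ^ 13 ^ 4 ^ 11 ^ 14 = 0.
The nim-sum is 0, so this is a P-position: the player to move is in a losing position under optimal play; Ana is about to move from it and so loses — Ben wins.

Ben wins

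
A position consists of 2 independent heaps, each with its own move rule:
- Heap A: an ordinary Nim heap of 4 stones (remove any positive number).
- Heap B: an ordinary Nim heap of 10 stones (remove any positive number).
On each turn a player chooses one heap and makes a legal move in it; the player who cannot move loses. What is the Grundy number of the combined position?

14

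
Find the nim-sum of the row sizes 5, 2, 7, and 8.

8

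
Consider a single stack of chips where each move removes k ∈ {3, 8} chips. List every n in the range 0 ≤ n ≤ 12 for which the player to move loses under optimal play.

0, 1, 2, 6, 7, 11, 12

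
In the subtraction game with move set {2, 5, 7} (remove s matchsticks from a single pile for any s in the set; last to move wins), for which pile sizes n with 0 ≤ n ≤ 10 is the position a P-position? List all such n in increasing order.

Compute g(0), g(1), … for moves {2, 5, 7}:
k:     0  1  2  3  4  5  6  7  8  9 10
g(k):  0  0  1  1  0  2  1  3  2  2  0
The P-positions (g = 0) in 0..10 are 0, 1, 4, 10.

0, 1, 4, 10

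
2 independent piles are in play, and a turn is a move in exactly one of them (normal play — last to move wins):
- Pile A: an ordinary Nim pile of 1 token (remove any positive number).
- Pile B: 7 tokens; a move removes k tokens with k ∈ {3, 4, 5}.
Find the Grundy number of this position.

Pile A is a plain Nim pile of size 1, so its Grundy value is 1.
Grundy values for pile B (subtraction set {3, 4, 5}):
g(0) = mex{} = 0
g(1) = mex{} = 0
g(2) = mex{} = 0
g(3) = mex{0} = 1
g(4) = mex{0} = 1
g(5) = mex{0} = 1
g(6) = mex{0,1} = 2
g(7) = mex{0,1} = 2
So g(7) = 2.
By the Sprague-Grundy theorem, the Grundy value of a sum of independent games is the XOR of the component values.
Combined value = 1 XOR 2 = 3.

3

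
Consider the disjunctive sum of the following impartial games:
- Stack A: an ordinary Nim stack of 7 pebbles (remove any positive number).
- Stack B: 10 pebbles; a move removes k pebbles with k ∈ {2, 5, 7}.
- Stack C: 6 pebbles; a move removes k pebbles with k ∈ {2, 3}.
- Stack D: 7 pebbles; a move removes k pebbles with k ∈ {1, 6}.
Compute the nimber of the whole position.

Stack A is a plain Nim stack of size 7, so its Grundy value is 7.
Grundy values for stack B (subtraction set {2, 5, 7}):
k:     0  1  2  3  4  5  6  7  8  9 10
g(k):  0  0  1  1  0  2  1  3  2  2  0
So g(10) = 0.
Grundy values for stack C (subtraction set {2, 3}):
k:     0  1  2  3  4  5  6
g(k):  0  0  1  1  2  0  0
So g(6) = 0.
Build the Grundy sequence for stack D with g(k) = mex{g(k−s) : s ∈ {1, 6}, s ≤ k}:
k:     0  1  2  3  4  5  6  7
g(k):  0  1  0  1  0  1  2  0
So g(7) = 0.
By the Sprague-Grundy theorem, the Grundy value of a sum of independent games is the XOR of the component values.
Combined value = 7 XOR 0 XOR 0 XOR 0 = 7.

7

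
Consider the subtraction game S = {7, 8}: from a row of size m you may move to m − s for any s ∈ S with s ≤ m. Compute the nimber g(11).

1

Grundy values for subtraction set {7, 8}:
k:     0  1  2  3  4  5  6  7  8  9 10 11
g(k):  0  0  0  0  0  0  0  1  1  1  1  1
So g(11) = 1.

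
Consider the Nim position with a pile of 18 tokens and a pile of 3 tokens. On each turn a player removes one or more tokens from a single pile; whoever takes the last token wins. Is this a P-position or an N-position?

Compute the nim-sum pairwise:
18 XOR 3 = 17
The nim-sum is 17 ≠ 0, so this is an N-position: the player to move can win.

N-position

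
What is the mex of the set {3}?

0 is not in the set, so the mex is 0.

0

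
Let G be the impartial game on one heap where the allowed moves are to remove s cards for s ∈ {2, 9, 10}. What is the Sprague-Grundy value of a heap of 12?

Compute g(0), g(1), … for moves {2, 9, 10}:
g(0) = mex{} = 0
g(1) = mex{} = 0
g(2) = mex{0} = 1
g(3) = mex{0} = 1
g(4) = mex{1} = 0
g(5) = mex{1} = 0
g(6) = mex{0} = 1
g(7) = mex{0} = 1
g(8) = mex{1} = 0
g(9) = mex{0,1} = 2
g(10) = mex{0} = 1
g(11) = mex{0,1,2} = 3
g(12) = mex{1} = 0
So g(12) = 0.

0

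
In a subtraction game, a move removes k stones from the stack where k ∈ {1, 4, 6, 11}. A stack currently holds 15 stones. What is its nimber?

0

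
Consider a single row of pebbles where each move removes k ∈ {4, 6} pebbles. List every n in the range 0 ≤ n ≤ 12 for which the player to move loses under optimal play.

0, 1, 2, 3, 10, 11, 12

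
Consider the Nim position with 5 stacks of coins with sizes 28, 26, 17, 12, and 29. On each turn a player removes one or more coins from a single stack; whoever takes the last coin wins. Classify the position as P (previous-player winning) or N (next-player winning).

N-position

Compute the nim-sum pairwise:
28 XOR 26 = 6
6 XOR 17 = 23
23 XOR 12 = 27
27 XOR 29 = 6
The nim-sum is 6 ≠ 0, so this is an N-position: the player to move can win.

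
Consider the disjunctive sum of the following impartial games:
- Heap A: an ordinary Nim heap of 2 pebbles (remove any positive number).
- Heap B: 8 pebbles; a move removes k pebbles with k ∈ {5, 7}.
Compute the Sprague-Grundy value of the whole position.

3

Heap A is a plain Nim heap of size 2, so its Grundy value is 2.
For heap B, compute g(0), g(1), … with moves {5, 7}:
k:     0  1  2  3  4  5  6  7  8
g(k):  0  0  0  0  0  1  1  1  1
So g(8) = 1.
The value of a disjunctive sum is the nim-sum of the parts.
Combined value = 2 XOR 1 = 3.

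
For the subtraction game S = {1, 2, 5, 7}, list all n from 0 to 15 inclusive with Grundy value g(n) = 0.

0, 3, 6, 9, 12, 15

Build the Grundy sequence with g(k) = mex{g(k−s) : s ∈ {1, 2, 5, 7}, s ≤ k}:
k:     0  1  2  3  4  5  6  7  8  9 10 11 12 13 14 15
g(k):  0  1  2  0  1  2  0  1  2  0  1  2  0  1  2  0
The P-positions (g = 0) in 0..15 are 0, 3, 6, 9, 12, 15.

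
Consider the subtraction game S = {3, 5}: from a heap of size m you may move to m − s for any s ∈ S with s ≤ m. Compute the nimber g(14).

2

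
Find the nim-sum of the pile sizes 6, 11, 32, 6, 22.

61

Compute the nim-sum pairwise:
6 ⊕ 11 = 13
13 ⊕ 32 = 45
45 ⊕ 6 = 43
43 ⊕ 22 = 61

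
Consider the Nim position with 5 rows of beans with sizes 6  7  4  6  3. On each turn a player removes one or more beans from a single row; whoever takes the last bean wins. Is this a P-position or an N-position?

In binary:
  110  (6)
  111  (7)
  100  (4)
  110  (6)
  011  (3)
  ---
  000  (0)
The nim-sum is 0, so this is a P-position: the player to move is in a losing position under optimal play.

P-position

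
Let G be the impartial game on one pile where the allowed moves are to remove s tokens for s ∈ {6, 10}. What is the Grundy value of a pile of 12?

Grundy values for subtraction set {6, 10}:
k:     0  1  2  3  4  5  6  7  8  9 10 11 12
g(k):  0  0  0  0  0  0  1  1  1  1  1  1  2
So g(12) = 2.

2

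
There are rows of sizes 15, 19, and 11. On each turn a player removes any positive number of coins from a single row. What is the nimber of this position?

23

Nim-sum: 15 ⊕ 19 ⊕ 11 = 23.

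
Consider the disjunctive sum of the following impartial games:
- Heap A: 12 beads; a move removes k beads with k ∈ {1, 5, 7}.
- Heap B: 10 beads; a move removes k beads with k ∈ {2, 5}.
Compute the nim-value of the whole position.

1

For heap A, compute g(0), g(1), … with moves {1, 5, 7}:
g(0) = mex{} = 0
g(1) = mex{0} = 1
g(2) = mex{1} = 0
g(3) = mex{0} = 1
g(4) = mex{1} = 0
g(5) = mex{0} = 1
g(6) = mex{1} = 0
g(7) = mex{0} = 1
g(8) = mex{1} = 0
g(9) = mex{0} = 1
g(10) = mex{1} = 0
g(11) = mex{0} = 1
g(12) = mex{1} = 0
So g(12) = 0.
Build the Grundy sequence for heap B with g(k) = mex{g(k−s) : s ∈ {2, 5}, s ≤ k}:
g(0) = mex{} = 0
g(1) = mex{} = 0
g(2) = mex{0} = 1
g(3) = mex{0} = 1
g(4) = mex{1} = 0
g(5) = mex{0,1} = 2
g(6) = mex{0} = 1
g(7) = mex{1,2} = 0
g(8) = mex{1} = 0
g(9) = mex{0} = 1
g(10) = mex{0,2} = 1
So g(10) = 1.
By the Sprague-Grundy theorem, the Grundy value of a sum of independent games is the XOR of the component values.
Combined value = 0 ⊕ 1 = 1.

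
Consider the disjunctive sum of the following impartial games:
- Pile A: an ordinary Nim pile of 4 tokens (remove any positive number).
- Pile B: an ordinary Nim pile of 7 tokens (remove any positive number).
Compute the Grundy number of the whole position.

Pile A is a plain Nim pile of size 4, so its Grundy value is 4.
Pile B is a plain Nim pile of size 7, so its Grundy value is 7.
The value of a disjunctive sum is the nim-sum of the parts.
Combined value = 4 XOR 7 = 3.

3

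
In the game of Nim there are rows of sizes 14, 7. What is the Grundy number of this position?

In binary:
  1110  (14)
  0111  (7)
  ----
  1001  (9)

9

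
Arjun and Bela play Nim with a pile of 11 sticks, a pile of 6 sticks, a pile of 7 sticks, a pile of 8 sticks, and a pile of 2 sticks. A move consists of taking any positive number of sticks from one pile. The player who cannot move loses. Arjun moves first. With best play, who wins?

Bela wins

Compute the nim-sum pairwise:
11 ⊕ 6 = 13
13 ⊕ 7 = 10
10 ⊕ 8 = 2
2 ⊕ 2 = 0
The nim-sum is 0, so this is a P-position: the player to move is in a losing position under optimal play; Arjun is about to move from it and so loses — Bela wins.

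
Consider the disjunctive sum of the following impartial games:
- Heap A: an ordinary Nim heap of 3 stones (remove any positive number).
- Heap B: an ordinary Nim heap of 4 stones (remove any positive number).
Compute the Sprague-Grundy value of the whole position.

7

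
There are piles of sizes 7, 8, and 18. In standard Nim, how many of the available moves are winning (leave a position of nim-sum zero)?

1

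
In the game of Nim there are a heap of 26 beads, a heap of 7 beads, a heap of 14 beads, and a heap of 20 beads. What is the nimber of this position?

Nim-sum: 26 XOR 7 XOR 14 XOR 20 = 7.

7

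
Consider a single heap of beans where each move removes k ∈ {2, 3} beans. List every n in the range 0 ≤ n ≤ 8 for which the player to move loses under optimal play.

0, 1, 5, 6

Build the Grundy sequence with g(k) = mex{g(k−s) : s ∈ {2, 3}, s ≤ k}:
g(0) = mex{} = 0
g(1) = mex{} = 0
g(2) = mex{0} = 1
g(3) = mex{0} = 1
g(4) = mex{0,1} = 2
g(5) = mex{1} = 0
g(6) = mex{1,2} = 0
g(7) = mex{0,2} = 1
g(8) = mex{0} = 1
The P-positions (g = 0) in 0..8 are 0, 1, 5, 6.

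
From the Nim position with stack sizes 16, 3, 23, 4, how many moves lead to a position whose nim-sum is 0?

0

In binary:
  10000  (16)
  00011  (3)
  10111  (23)
  00100  (4)
  -----
  00000  (0)
The nim-sum is already 0, so every move leaves a nonzero nim-sum — there are no winning moves.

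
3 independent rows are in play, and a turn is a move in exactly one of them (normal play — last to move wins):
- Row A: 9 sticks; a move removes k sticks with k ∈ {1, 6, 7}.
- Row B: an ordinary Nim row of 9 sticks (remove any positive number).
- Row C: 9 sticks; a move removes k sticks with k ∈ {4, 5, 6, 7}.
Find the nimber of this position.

8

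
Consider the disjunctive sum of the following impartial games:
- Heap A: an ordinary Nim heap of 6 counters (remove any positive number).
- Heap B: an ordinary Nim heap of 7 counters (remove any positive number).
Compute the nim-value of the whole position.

1

Heap A is a plain Nim heap of size 6, so its Grundy value is 6.
Heap B is a plain Nim heap of size 7, so its Grundy value is 7.
The value of a disjunctive sum is the nim-sum of the parts.
Combined value = 6 XOR 7 = 1.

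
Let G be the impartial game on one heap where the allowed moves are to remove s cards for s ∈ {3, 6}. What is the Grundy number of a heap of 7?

Compute g(0), g(1), … for moves {3, 6}:
g(0) = mex{} = 0
g(1) = mex{} = 0
g(2) = mex{} = 0
g(3) = mex{0} = 1
g(4) = mex{0} = 1
g(5) = mex{0} = 1
g(6) = mex{0,1} = 2
g(7) = mex{0,1} = 2
So g(7) = 2.

2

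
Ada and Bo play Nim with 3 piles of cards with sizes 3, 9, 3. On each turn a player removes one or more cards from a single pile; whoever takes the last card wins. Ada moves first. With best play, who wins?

Ada wins

Nim-sum: 3 ^ 9 ^ 3 = 9.
The nim-sum is 9 ≠ 0, so this is an N-position: the player to move can win; Ada has a winning move.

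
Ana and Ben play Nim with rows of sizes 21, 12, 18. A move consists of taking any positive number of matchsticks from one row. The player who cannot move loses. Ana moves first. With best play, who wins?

Ana wins

Compute the nim-sum pairwise:
21 ^ 12 = 25
25 ^ 18 = 11
The nim-sum is 11 ≠ 0, so this is an N-position: the player to move can win; Ana has a winning move.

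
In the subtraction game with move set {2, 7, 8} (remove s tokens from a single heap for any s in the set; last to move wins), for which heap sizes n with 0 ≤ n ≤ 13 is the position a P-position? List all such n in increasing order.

0, 1, 4, 5, 10

Grundy values for subtraction set {2, 7, 8}:
k:     0  1  2  3  4  5  6  7  8  9 10 11 12 13
g(k):  0  0  1  1  0  0  1  1  2  2  0  3  1  2
The P-positions (g = 0) in 0..13 are 0, 1, 4, 5, 10.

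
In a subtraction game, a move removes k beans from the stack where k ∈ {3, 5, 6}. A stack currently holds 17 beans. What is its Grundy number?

2

Grundy values for subtraction set {3, 5, 6}:
k:     0  1  2  3  4  5  6  7  8  9 10 11 12 13 14 15 16 17
g(k):  0  0  0  1  1  1  2  2  2  0  0  0  1  1  1  2  2  2
So g(17) = 2.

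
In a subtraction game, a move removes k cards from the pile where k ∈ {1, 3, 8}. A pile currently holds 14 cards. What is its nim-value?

1

Grundy values for subtraction set {1, 3, 8}:
k:     0  1  2  3  4  5  6  7  8  9 10 11 12 13 14
g(k):  0  1  0  1  0  1  0  1  2  3  2  0  1  0  1
So g(14) = 1.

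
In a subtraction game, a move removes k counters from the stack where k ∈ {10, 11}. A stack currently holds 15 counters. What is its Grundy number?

Build the Grundy sequence with g(k) = mex{g(k−s) : s ∈ {10, 11}, s ≤ k}:
k:     0  1  2  3  4  5  6  7  8  9 10 11 12 13 14 15
g(k):  0  0  0  0  0  0  0  0  0  0  1  1  1  1  1  1
So g(15) = 1.

1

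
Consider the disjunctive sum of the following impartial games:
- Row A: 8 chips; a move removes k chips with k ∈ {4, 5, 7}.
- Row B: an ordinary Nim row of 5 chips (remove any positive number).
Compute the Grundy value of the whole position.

7

For row A, compute g(0), g(1), … with moves {4, 5, 7}:
k:     0  1  2  3  4  5  6  7  8
g(k):  0  0  0  0  1  1  1  1  2
So g(8) = 2.
Row B is a plain Nim row of size 5, so its Grundy value is 5.
The value of a disjunctive sum is the nim-sum of the parts.
Combined value = 2 ⊕ 5 = 7.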